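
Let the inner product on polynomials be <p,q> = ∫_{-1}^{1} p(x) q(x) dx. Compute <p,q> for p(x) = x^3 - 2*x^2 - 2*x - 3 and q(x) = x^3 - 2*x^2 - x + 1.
<p,q> = -46/35

Expand the product: p(x)·q(x) = x^6 - 4*x^5 + x^4 + 4*x^3 + 6*x^2 + x - 3.
∫_{-1}^{1} of each monomial x^k gives [2/(k+1) if k even, 0 if k odd]. Integrating term-by-term (or equivalently evaluating the antiderivative F(x) = x^7/7 - 2*x^6/3 + x^5/5 + x^4 + 2*x^3 + x^2/2 - 3*x at the endpoints):
  F(1) − F(−1) = 37/210 − (313/210) = -46/35.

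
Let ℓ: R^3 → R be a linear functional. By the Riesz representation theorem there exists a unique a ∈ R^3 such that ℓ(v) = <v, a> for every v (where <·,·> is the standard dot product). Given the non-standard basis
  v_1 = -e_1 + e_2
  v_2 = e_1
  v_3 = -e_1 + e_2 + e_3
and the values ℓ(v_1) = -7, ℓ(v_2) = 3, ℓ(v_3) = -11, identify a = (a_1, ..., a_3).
a = (3, -4, -4)

Write a = (a_1, ..., a_3) in the standard basis. For each basis vector v_i, ℓ(v_i) = <v_i, a> is a linear equation in the a_j's. Collect the n equations into a matrix system V a = ℓ, where row i of V is v_i (expressed in the standard basis). Since V is invertible (lower-triangular with 1s on the diagonal, up to permutation), solve by back-substitution:
  V =
[[-1, 1, 0],
 [1, 0, 0],
 [-1, 1, 1]]
  V a = (-7, 3, -11)
Solving gives a = (3, -4, -4).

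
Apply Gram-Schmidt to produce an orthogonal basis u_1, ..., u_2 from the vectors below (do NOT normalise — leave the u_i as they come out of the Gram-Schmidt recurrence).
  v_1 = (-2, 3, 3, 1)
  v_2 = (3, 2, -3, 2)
Orthogonal basis:
  u_1 = (-2, 3, 3, 1)
  u_2 = (55/23, 67/23, -48/23, 53/23)

Apply the Gram-Schmidt recurrence
  u_1 = v_1
  u_i = v_i − Σ_{j<i} ((v_i · u_j) / (u_j · u_j)) · u_j.

Step by step this gives:
  u_1 = (-2, 3, 3, 1)
  u_2 = (55/23, 67/23, -48/23, 53/23)

Orthogonality check:
  u_2 · u_1 = 0 (should be 0)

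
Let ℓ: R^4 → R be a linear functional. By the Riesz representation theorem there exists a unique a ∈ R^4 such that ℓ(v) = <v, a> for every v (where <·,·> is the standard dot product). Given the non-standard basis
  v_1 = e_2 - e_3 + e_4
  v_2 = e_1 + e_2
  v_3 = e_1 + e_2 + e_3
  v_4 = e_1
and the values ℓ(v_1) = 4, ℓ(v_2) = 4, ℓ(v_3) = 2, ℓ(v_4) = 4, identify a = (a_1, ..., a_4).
a = (4, 0, -2, 2)

Write a = (a_1, ..., a_4) in the standard basis. For each basis vector v_i, ℓ(v_i) = <v_i, a> is a linear equation in the a_j's. Collect the n equations into a matrix system V a = ℓ, where row i of V is v_i (expressed in the standard basis). Since V is invertible (lower-triangular with 1s on the diagonal, up to permutation), solve by back-substitution:
  V =
[[0, 1, -1, 1],
 [1, 1, 0, 0],
 [1, 1, 1, 0],
 [1, 0, 0, 0]]
  V a = (4, 4, 2, 4)
Solving gives a = (4, 0, -2, 2).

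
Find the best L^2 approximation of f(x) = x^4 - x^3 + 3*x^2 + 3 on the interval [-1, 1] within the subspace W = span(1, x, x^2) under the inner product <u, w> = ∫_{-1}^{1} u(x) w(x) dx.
g(x) = 27*x^2/7 - 3*x/5 + 102/35

The best approximation g ∈ W is the orthogonal projection of f onto W. Writing g = a_0 + a_1 x + a_2 x^2, the coefficients solve the normal equations G · a = b where
  G_{ij} = <φ_i, φ_j> and b_i = <f, φ_i>, with φ_0 = 1, φ_1 = x, φ_2 = x^2.
G =
  [2, 0, 2/3]
  [0, 2/3, 0]
  [2/3, 0, 2/5],
b = (42/5, -2/5, 122/35).
Solving gives a_0 = 102/35, a_1 = -3/5, a_2 = 27/7, so
  g(x) = 27*x^2/7 - 3*x/5 + 102/35.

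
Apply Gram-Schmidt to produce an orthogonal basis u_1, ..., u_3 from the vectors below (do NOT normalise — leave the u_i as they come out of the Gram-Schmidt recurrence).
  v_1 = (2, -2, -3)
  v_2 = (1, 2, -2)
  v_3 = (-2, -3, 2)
Orthogonal basis:
  u_1 = (2, -2, -3)
  u_2 = (9/17, 42/17, -22/17)
  u_3 = (-110/137, -11/137, -66/137)

Apply the Gram-Schmidt recurrence
  u_1 = v_1
  u_i = v_i − Σ_{j<i} ((v_i · u_j) / (u_j · u_j)) · u_j.

Step by step this gives:
  u_1 = (2, -2, -3)
  u_2 = (9/17, 42/17, -22/17)
  u_3 = (-110/137, -11/137, -66/137)

Orthogonality check:
  u_2 · u_1 = 0 (should be 0)
  u_3 · u_1 = 0 (should be 0)
  u_3 · u_2 = 0 (should be 0)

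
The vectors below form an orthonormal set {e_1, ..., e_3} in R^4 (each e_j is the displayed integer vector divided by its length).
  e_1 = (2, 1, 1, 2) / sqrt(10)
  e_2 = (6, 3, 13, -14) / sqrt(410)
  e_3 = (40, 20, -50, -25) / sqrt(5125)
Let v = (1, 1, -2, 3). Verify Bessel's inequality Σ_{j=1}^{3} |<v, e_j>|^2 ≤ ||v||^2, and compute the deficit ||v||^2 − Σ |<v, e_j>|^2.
Σ |<v, e_j>|^2 = 74/5; ||v||^2 = 15; deficit = 1/5

Write each e_j = u_j / sqrt(<u_j, u_j>) where u_j is the displayed integer vector. Then <v, e_j> = <v, u_j> / sqrt(<u_j, u_j>), so |<v, e_j>|^2 = <v, u_j>^2 / <u_j, u_j>.
Coefficients: <v, e_1> = 7/sqrt(10), <v, e_2> = -59/sqrt(410), <v, e_3> = 85/sqrt(5125).
Square and sum: Σ |<v, e_j>|^2 = 74/5.
Compute ||v||^2 = v·v = 15.
Deficit = 15 − 74/5 = 1/5 ≥ 0, confirming Bessel's inequality. (The deficit equals ||v − Σ <v,e_j> e_j||^2, the squared distance from v to span{e_j}.)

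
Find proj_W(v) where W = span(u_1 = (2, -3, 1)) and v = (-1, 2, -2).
proj_W(v) = (-10/7, 15/7, -5/7)

Set up U = [u_1 | ... | u_1] ∈ R^(3×1). The projector onto W = col(U) is P = U (U^T U)^(-1) U^T.
Compute U^T U =
  [14],
and U^T v = (-10).
Solve U^T U · c = U^T v for the coefficients: c = (-5/7). The projection is proj_W(v) = U c.
Check: (v - proj_W(v)) · u_1 = 0  (should be 0).
Result: proj_W(v) = (-10/7, 15/7, -5/7).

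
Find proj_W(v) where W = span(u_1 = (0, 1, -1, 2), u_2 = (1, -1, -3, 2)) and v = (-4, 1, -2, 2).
proj_W(v) = (-2/9, 29/18, -13/18, 7/3)

Set up U = [u_1 | ... | u_2] ∈ R^(4×2). The projector onto W = col(U) is P = U (U^T U)^(-1) U^T.
Compute U^T U =
  [6, 6]
  [6, 15],
and U^T v = (7, 5).
Solve U^T U · c = U^T v for the coefficients: c = (25/18, -2/9). The projection is proj_W(v) = U c.
Check: (v - proj_W(v)) · u_1 = 0  (should be 0).
Check: (v - proj_W(v)) · u_2 = 0  (should be 0).
Result: proj_W(v) = (-2/9, 29/18, -13/18, 7/3).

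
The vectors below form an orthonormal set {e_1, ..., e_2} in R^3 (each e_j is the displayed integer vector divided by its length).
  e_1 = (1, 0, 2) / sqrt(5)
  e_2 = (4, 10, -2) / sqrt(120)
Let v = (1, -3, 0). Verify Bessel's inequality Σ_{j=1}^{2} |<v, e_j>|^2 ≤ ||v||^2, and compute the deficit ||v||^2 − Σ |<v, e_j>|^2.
Σ |<v, e_j>|^2 = 35/6; ||v||^2 = 10; deficit = 25/6

Write each e_j = u_j / sqrt(<u_j, u_j>) where u_j is the displayed integer vector. Then <v, e_j> = <v, u_j> / sqrt(<u_j, u_j>), so |<v, e_j>|^2 = <v, u_j>^2 / <u_j, u_j>.
Coefficients: <v, e_1> = 1/sqrt(5), <v, e_2> = -26/sqrt(120).
Square and sum: Σ |<v, e_j>|^2 = 35/6.
Compute ||v||^2 = v·v = 10.
Deficit = 10 − 35/6 = 25/6 ≥ 0, confirming Bessel's inequality. (The deficit equals ||v − Σ <v,e_j> e_j||^2, the squared distance from v to span{e_j}.)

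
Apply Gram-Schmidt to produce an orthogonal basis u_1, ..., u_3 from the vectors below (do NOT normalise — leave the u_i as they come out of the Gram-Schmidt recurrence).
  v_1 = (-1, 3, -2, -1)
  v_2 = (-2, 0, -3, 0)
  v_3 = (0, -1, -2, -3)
Orthogonal basis:
  u_1 = (-1, 3, -2, -1)
  u_2 = (-22/15, -8/5, -29/15, 8/15)
  u_3 = (120/131, -143/131, -80/131, -389/131)

Apply the Gram-Schmidt recurrence
  u_1 = v_1
  u_i = v_i − Σ_{j<i} ((v_i · u_j) / (u_j · u_j)) · u_j.

Step by step this gives:
  u_1 = (-1, 3, -2, -1)
  u_2 = (-22/15, -8/5, -29/15, 8/15)
  u_3 = (120/131, -143/131, -80/131, -389/131)

Orthogonality check:
  u_2 · u_1 = 0 (should be 0)
  u_3 · u_1 = 0 (should be 0)
  u_3 · u_2 = 0 (should be 0)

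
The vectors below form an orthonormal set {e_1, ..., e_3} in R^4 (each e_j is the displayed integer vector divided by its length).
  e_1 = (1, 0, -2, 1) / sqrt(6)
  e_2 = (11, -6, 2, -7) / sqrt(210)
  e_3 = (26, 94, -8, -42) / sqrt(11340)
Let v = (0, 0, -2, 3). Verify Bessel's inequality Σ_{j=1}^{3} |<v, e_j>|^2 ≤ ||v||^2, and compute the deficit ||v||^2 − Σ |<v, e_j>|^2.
Σ |<v, e_j>|^2 = 989/81; ||v||^2 = 13; deficit = 64/81

Write each e_j = u_j / sqrt(<u_j, u_j>) where u_j is the displayed integer vector. Then <v, e_j> = <v, u_j> / sqrt(<u_j, u_j>), so |<v, e_j>|^2 = <v, u_j>^2 / <u_j, u_j>.
Coefficients: <v, e_1> = 7/sqrt(6), <v, e_2> = -25/sqrt(210), <v, e_3> = -110/sqrt(11340).
Square and sum: Σ |<v, e_j>|^2 = 989/81.
Compute ||v||^2 = v·v = 13.
Deficit = 13 − 989/81 = 64/81 ≥ 0, confirming Bessel's inequality. (The deficit equals ||v − Σ <v,e_j> e_j||^2, the squared distance from v to span{e_j}.)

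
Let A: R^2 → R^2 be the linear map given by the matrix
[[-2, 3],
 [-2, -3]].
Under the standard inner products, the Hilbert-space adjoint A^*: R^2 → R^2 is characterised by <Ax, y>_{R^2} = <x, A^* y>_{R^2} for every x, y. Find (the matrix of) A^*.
A^* = A^T =
[[-2, -2],
 [3, -3]]

For real matrices with standard dot products, the defining identity <Ax, y> = <x, A^* y> gives (Ax)^T y = x^T (A^*) y, i.e. x^T A^T y = x^T (A^*) y. Since this holds for all x, y, we must have A^* = A^T. Therefore
A^* =
[[-2, -2],
 [3, -3]].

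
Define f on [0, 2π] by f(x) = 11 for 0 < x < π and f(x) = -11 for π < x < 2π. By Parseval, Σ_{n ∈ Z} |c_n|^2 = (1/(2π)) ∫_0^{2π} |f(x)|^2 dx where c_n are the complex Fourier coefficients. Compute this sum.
Σ |c_n|^2 = 121

Parseval equates the L^2 energy of f (normalised by 1/(2π)) with the ℓ^2 sum of its Fourier coefficients: (1/(2π)) ∫_0^{2π} |f|^2 = Σ |c_n|^2.
Compute the left side: (1/(2π)) [∫_0^π 11^2 dx + ∫_π^{2π} (-11)^2 dx] = (1/(2π)) · (121π + 121π) = (121 + 121)/2 = 121.
So Σ_{n ∈ Z} |c_n|^2 = 121.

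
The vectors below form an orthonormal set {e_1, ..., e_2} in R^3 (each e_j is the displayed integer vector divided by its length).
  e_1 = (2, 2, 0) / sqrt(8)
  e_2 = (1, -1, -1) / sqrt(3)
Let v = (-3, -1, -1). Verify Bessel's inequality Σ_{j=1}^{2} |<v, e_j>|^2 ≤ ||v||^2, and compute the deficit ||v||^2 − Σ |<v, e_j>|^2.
Σ |<v, e_j>|^2 = 25/3; ||v||^2 = 11; deficit = 8/3

Write each e_j = u_j / sqrt(<u_j, u_j>) where u_j is the displayed integer vector. Then <v, e_j> = <v, u_j> / sqrt(<u_j, u_j>), so |<v, e_j>|^2 = <v, u_j>^2 / <u_j, u_j>.
Coefficients: <v, e_1> = -8/sqrt(8), <v, e_2> = -1/sqrt(3).
Square and sum: Σ |<v, e_j>|^2 = 25/3.
Compute ||v||^2 = v·v = 11.
Deficit = 11 − 25/3 = 8/3 ≥ 0, confirming Bessel's inequality. (The deficit equals ||v − Σ <v,e_j> e_j||^2, the squared distance from v to span{e_j}.)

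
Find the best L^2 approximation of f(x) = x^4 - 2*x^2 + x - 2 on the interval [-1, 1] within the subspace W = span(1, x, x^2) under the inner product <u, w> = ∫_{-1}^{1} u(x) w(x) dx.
g(x) = -8*x^2/7 + x - 73/35

The best approximation g ∈ W is the orthogonal projection of f onto W. Writing g = a_0 + a_1 x + a_2 x^2, the coefficients solve the normal equations G · a = b where
  G_{ij} = <φ_i, φ_j> and b_i = <f, φ_i>, with φ_0 = 1, φ_1 = x, φ_2 = x^2.
G =
  [2, 0, 2/3]
  [0, 2/3, 0]
  [2/3, 0, 2/5],
b = (-74/15, 2/3, -194/105).
Solving gives a_0 = -73/35, a_1 = 1, a_2 = -8/7, so
  g(x) = -8*x^2/7 + x - 73/35.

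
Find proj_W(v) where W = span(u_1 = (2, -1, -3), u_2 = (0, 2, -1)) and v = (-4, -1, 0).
proj_W(v) = (-22/23, -3/23, 40/23)

Set up U = [u_1 | ... | u_2] ∈ R^(3×2). The projector onto W = col(U) is P = U (U^T U)^(-1) U^T.
Compute U^T U =
  [14, 1]
  [1, 5],
and U^T v = (-7, -2).
Solve U^T U · c = U^T v for the coefficients: c = (-11/23, -7/23). The projection is proj_W(v) = U c.
Check: (v - proj_W(v)) · u_1 = 0  (should be 0).
Check: (v - proj_W(v)) · u_2 = 0  (should be 0).
Result: proj_W(v) = (-22/23, -3/23, 40/23).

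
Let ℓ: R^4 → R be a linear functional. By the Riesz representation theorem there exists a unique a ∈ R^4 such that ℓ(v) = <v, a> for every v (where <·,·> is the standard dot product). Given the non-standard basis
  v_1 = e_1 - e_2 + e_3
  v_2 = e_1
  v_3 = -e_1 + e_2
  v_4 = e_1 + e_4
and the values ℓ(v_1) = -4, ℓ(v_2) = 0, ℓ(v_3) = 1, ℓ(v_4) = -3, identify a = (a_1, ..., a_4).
a = (0, 1, -3, -3)

Write a = (a_1, ..., a_4) in the standard basis. For each basis vector v_i, ℓ(v_i) = <v_i, a> is a linear equation in the a_j's. Collect the n equations into a matrix system V a = ℓ, where row i of V is v_i (expressed in the standard basis). Since V is invertible (lower-triangular with 1s on the diagonal, up to permutation), solve by back-substitution:
  V =
[[1, -1, 1, 0],
 [1, 0, 0, 0],
 [-1, 1, 0, 0],
 [1, 0, 0, 1]]
  V a = (-4, 0, 1, -3)
Solving gives a = (0, 1, -3, -3).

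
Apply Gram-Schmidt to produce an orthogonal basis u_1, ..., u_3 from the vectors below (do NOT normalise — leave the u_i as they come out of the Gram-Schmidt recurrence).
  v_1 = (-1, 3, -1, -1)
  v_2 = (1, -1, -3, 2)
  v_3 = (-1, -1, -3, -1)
Orthogonal basis:
  u_1 = (-1, 3, -1, -1)
  u_2 = (3/4, -1/4, -13/4, 7/4)
  u_3 = (-70/57, -26/19, -64/57, -100/57)

Apply the Gram-Schmidt recurrence
  u_1 = v_1
  u_i = v_i − Σ_{j<i} ((v_i · u_j) / (u_j · u_j)) · u_j.

Step by step this gives:
  u_1 = (-1, 3, -1, -1)
  u_2 = (3/4, -1/4, -13/4, 7/4)
  u_3 = (-70/57, -26/19, -64/57, -100/57)

Orthogonality check:
  u_2 · u_1 = 0 (should be 0)
  u_3 · u_1 = 0 (should be 0)
  u_3 · u_2 = 0 (should be 0)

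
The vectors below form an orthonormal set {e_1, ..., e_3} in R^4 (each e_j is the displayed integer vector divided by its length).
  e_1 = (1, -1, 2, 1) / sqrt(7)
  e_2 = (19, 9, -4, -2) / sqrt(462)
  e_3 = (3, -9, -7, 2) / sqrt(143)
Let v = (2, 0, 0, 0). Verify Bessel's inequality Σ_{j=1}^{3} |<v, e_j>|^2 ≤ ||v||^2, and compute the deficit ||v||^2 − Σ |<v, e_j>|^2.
Σ |<v, e_j>|^2 = 154/39; ||v||^2 = 4; deficit = 2/39

Write each e_j = u_j / sqrt(<u_j, u_j>) where u_j is the displayed integer vector. Then <v, e_j> = <v, u_j> / sqrt(<u_j, u_j>), so |<v, e_j>|^2 = <v, u_j>^2 / <u_j, u_j>.
Coefficients: <v, e_1> = 2/sqrt(7), <v, e_2> = 38/sqrt(462), <v, e_3> = 6/sqrt(143).
Square and sum: Σ |<v, e_j>|^2 = 154/39.
Compute ||v||^2 = v·v = 4.
Deficit = 4 − 154/39 = 2/39 ≥ 0, confirming Bessel's inequality. (The deficit equals ||v − Σ <v,e_j> e_j||^2, the squared distance from v to span{e_j}.)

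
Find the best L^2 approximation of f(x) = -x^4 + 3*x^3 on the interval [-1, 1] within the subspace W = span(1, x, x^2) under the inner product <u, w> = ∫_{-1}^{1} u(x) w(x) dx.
g(x) = -6*x^2/7 + 9*x/5 + 3/35

The best approximation g ∈ W is the orthogonal projection of f onto W. Writing g = a_0 + a_1 x + a_2 x^2, the coefficients solve the normal equations G · a = b where
  G_{ij} = <φ_i, φ_j> and b_i = <f, φ_i>, with φ_0 = 1, φ_1 = x, φ_2 = x^2.
G =
  [2, 0, 2/3]
  [0, 2/3, 0]
  [2/3, 0, 2/5],
b = (-2/5, 6/5, -2/7).
Solving gives a_0 = 3/35, a_1 = 9/5, a_2 = -6/7, so
  g(x) = -6*x^2/7 + 9*x/5 + 3/35.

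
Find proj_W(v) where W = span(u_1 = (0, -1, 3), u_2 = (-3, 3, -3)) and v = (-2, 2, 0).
proj_W(v) = (-16/7, 11/7, -1/7)

Set up U = [u_1 | ... | u_2] ∈ R^(3×2). The projector onto W = col(U) is P = U (U^T U)^(-1) U^T.
Compute U^T U =
  [10, -12]
  [-12, 27],
and U^T v = (-2, 12).
Solve U^T U · c = U^T v for the coefficients: c = (5/7, 16/21). The projection is proj_W(v) = U c.
Check: (v - proj_W(v)) · u_1 = 0  (should be 0).
Check: (v - proj_W(v)) · u_2 = 0  (should be 0).
Result: proj_W(v) = (-16/7, 11/7, -1/7).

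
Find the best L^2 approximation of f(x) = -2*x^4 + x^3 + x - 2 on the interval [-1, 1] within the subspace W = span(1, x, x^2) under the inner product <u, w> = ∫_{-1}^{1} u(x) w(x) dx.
g(x) = -12*x^2/7 + 8*x/5 - 64/35

The best approximation g ∈ W is the orthogonal projection of f onto W. Writing g = a_0 + a_1 x + a_2 x^2, the coefficients solve the normal equations G · a = b where
  G_{ij} = <φ_i, φ_j> and b_i = <f, φ_i>, with φ_0 = 1, φ_1 = x, φ_2 = x^2.
G =
  [2, 0, 2/3]
  [0, 2/3, 0]
  [2/3, 0, 2/5],
b = (-24/5, 16/15, -40/21).
Solving gives a_0 = -64/35, a_1 = 8/5, a_2 = -12/7, so
  g(x) = -12*x^2/7 + 8*x/5 - 64/35.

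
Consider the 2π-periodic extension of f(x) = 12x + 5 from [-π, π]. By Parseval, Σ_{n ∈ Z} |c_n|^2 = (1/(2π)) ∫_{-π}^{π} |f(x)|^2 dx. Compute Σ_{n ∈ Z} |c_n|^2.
Σ |c_n|^2 = 48π^2 + 25

Expand and integrate term by term over [-π, π]:
  ∫ (12x)^2 dx = 144·(2π^3/3); ∫ 2·12·(5)·x dx = 0 (odd integrand); ∫ 5^2 dx = 25·2π.
So (1/(2π)) ∫_{-π}^{π} (12x + 5)^2 dx = 144π^2/3 + 25 = 48π^2 + 25.
Parseval ⇒ Σ |c_n|^2 = 48π^2 + 25.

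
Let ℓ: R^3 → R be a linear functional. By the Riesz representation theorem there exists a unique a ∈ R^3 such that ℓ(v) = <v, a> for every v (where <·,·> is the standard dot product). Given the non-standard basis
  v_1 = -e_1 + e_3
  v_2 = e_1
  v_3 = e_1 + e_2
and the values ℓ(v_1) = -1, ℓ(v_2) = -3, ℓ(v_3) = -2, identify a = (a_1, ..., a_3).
a = (-3, 1, -4)

Write a = (a_1, ..., a_3) in the standard basis. For each basis vector v_i, ℓ(v_i) = <v_i, a> is a linear equation in the a_j's. Collect the n equations into a matrix system V a = ℓ, where row i of V is v_i (expressed in the standard basis). Since V is invertible (lower-triangular with 1s on the diagonal, up to permutation), solve by back-substitution:
  V =
[[-1, 0, 1],
 [1, 0, 0],
 [1, 1, 0]]
  V a = (-1, -3, -2)
Solving gives a = (-3, 1, -4).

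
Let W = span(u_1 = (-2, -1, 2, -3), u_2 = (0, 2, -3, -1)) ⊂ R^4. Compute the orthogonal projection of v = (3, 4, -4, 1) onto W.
proj_W(v) = (398/227, 673/227, -1109/227, 360/227)

Set up U = [u_1 | ... | u_2] ∈ R^(4×2). The projector onto W = col(U) is P = U (U^T U)^(-1) U^T.
Compute U^T U =
  [18, -5]
  [-5, 14],
and U^T v = (-21, 19).
Solve U^T U · c = U^T v for the coefficients: c = (-199/227, 237/227). The projection is proj_W(v) = U c.
Check: (v - proj_W(v)) · u_1 = 0  (should be 0).
Check: (v - proj_W(v)) · u_2 = 0  (should be 0).
Result: proj_W(v) = (398/227, 673/227, -1109/227, 360/227).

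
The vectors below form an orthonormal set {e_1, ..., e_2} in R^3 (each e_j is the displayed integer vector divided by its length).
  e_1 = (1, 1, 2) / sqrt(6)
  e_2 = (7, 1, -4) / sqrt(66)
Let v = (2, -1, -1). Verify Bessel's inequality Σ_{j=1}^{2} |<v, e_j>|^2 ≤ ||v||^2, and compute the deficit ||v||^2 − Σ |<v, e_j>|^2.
Σ |<v, e_j>|^2 = 50/11; ||v||^2 = 6; deficit = 16/11

Write each e_j = u_j / sqrt(<u_j, u_j>) where u_j is the displayed integer vector. Then <v, e_j> = <v, u_j> / sqrt(<u_j, u_j>), so |<v, e_j>|^2 = <v, u_j>^2 / <u_j, u_j>.
Coefficients: <v, e_1> = -1/sqrt(6), <v, e_2> = 17/sqrt(66).
Square and sum: Σ |<v, e_j>|^2 = 50/11.
Compute ||v||^2 = v·v = 6.
Deficit = 6 − 50/11 = 16/11 ≥ 0, confirming Bessel's inequality. (The deficit equals ||v − Σ <v,e_j> e_j||^2, the squared distance from v to span{e_j}.)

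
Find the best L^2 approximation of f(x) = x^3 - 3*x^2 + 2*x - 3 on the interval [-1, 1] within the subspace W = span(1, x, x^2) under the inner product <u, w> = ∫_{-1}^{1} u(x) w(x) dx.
g(x) = -3*x^2 + 13*x/5 - 3

The best approximation g ∈ W is the orthogonal projection of f onto W. Writing g = a_0 + a_1 x + a_2 x^2, the coefficients solve the normal equations G · a = b where
  G_{ij} = <φ_i, φ_j> and b_i = <f, φ_i>, with φ_0 = 1, φ_1 = x, φ_2 = x^2.
G =
  [2, 0, 2/3]
  [0, 2/3, 0]
  [2/3, 0, 2/5],
b = (-8, 26/15, -16/5).
Solving gives a_0 = -3, a_1 = 13/5, a_2 = -3, so
  g(x) = -3*x^2 + 13*x/5 - 3.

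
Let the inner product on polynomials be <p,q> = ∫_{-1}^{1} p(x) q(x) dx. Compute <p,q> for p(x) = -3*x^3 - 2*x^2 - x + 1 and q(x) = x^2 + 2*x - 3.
<p,q> = -88/15

Expand the product: p(x)·q(x) = -3*x^5 - 8*x^4 + 4*x^3 + 5*x^2 + 5*x - 3.
∫_{-1}^{1} of each monomial x^k gives [2/(k+1) if k even, 0 if k odd]. Integrating term-by-term (or equivalently evaluating the antiderivative F(x) = -x^6/2 - 8*x^5/5 + x^4 + 5*x^3/3 + 5*x^2/2 - 3*x at the endpoints):
  F(1) − F(−1) = 1/15 − (89/15) = -88/15.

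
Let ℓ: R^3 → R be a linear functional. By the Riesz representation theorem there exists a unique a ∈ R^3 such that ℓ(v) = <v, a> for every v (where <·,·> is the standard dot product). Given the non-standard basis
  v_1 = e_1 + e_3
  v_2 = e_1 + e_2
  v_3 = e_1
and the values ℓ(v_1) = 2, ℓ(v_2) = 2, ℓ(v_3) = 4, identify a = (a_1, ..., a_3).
a = (4, -2, -2)

Write a = (a_1, ..., a_3) in the standard basis. For each basis vector v_i, ℓ(v_i) = <v_i, a> is a linear equation in the a_j's. Collect the n equations into a matrix system V a = ℓ, where row i of V is v_i (expressed in the standard basis). Since V is invertible (lower-triangular with 1s on the diagonal, up to permutation), solve by back-substitution:
  V =
[[1, 0, 1],
 [1, 1, 0],
 [1, 0, 0]]
  V a = (2, 2, 4)
Solving gives a = (4, -2, -2).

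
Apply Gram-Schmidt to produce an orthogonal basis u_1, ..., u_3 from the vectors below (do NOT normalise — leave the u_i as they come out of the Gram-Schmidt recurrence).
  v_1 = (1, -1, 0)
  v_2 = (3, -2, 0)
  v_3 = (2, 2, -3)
Orthogonal basis:
  u_1 = (1, -1, 0)
  u_2 = (1/2, 1/2, 0)
  u_3 = (0, 0, -3)

Apply the Gram-Schmidt recurrence
  u_1 = v_1
  u_i = v_i − Σ_{j<i} ((v_i · u_j) / (u_j · u_j)) · u_j.

Step by step this gives:
  u_1 = (1, -1, 0)
  u_2 = (1/2, 1/2, 0)
  u_3 = (0, 0, -3)

Orthogonality check:
  u_2 · u_1 = 0 (should be 0)
  u_3 · u_1 = 0 (should be 0)
  u_3 · u_2 = 0 (should be 0)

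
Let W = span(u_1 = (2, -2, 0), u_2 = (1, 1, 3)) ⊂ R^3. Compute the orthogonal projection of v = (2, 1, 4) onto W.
proj_W(v) = (41/22, 19/22, 45/11)

Set up U = [u_1 | ... | u_2] ∈ R^(3×2). The projector onto W = col(U) is P = U (U^T U)^(-1) U^T.
Compute U^T U =
  [8, 0]
  [0, 11],
and U^T v = (2, 15).
Solve U^T U · c = U^T v for the coefficients: c = (1/4, 15/11). The projection is proj_W(v) = U c.
Check: (v - proj_W(v)) · u_1 = 0  (should be 0).
Check: (v - proj_W(v)) · u_2 = 0  (should be 0).
Result: proj_W(v) = (41/22, 19/22, 45/11).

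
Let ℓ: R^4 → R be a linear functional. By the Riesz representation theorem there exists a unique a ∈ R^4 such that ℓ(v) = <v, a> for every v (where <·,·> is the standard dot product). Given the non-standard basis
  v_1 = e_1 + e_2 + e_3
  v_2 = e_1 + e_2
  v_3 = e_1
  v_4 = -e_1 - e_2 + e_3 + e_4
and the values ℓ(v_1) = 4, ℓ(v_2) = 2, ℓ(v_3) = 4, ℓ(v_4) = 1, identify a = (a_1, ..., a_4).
a = (4, -2, 2, 1)

Write a = (a_1, ..., a_4) in the standard basis. For each basis vector v_i, ℓ(v_i) = <v_i, a> is a linear equation in the a_j's. Collect the n equations into a matrix system V a = ℓ, where row i of V is v_i (expressed in the standard basis). Since V is invertible (lower-triangular with 1s on the diagonal, up to permutation), solve by back-substitution:
  V =
[[1, 1, 1, 0],
 [1, 1, 0, 0],
 [1, 0, 0, 0],
 [-1, -1, 1, 1]]
  V a = (4, 2, 4, 1)
Solving gives a = (4, -2, 2, 1).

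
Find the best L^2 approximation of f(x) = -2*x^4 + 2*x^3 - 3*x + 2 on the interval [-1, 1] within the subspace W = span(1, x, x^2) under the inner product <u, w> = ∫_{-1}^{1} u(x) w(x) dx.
g(x) = -12*x^2/7 - 9*x/5 + 76/35

The best approximation g ∈ W is the orthogonal projection of f onto W. Writing g = a_0 + a_1 x + a_2 x^2, the coefficients solve the normal equations G · a = b where
  G_{ij} = <φ_i, φ_j> and b_i = <f, φ_i>, with φ_0 = 1, φ_1 = x, φ_2 = x^2.
G =
  [2, 0, 2/3]
  [0, 2/3, 0]
  [2/3, 0, 2/5],
b = (16/5, -6/5, 16/21).
Solving gives a_0 = 76/35, a_1 = -9/5, a_2 = -12/7, so
  g(x) = -12*x^2/7 - 9*x/5 + 76/35.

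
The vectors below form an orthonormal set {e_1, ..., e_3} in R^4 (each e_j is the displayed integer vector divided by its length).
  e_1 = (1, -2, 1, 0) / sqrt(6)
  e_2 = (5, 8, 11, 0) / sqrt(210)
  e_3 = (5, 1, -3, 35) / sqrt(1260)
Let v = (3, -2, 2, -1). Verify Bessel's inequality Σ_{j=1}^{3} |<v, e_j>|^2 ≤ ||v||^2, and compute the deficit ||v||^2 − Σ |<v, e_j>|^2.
Σ |<v, e_j>|^2 = 146/9; ||v||^2 = 18; deficit = 16/9

Write each e_j = u_j / sqrt(<u_j, u_j>) where u_j is the displayed integer vector. Then <v, e_j> = <v, u_j> / sqrt(<u_j, u_j>), so |<v, e_j>|^2 = <v, u_j>^2 / <u_j, u_j>.
Coefficients: <v, e_1> = 9/sqrt(6), <v, e_2> = 21/sqrt(210), <v, e_3> = -28/sqrt(1260).
Square and sum: Σ |<v, e_j>|^2 = 146/9.
Compute ||v||^2 = v·v = 18.
Deficit = 18 − 146/9 = 16/9 ≥ 0, confirming Bessel's inequality. (The deficit equals ||v − Σ <v,e_j> e_j||^2, the squared distance from v to span{e_j}.)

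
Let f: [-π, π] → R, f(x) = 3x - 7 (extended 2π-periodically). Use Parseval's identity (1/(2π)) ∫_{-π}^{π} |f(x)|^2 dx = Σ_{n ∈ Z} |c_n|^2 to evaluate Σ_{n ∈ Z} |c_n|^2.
Σ |c_n|^2 = 3π^2 + 49

Expand and integrate term by term over [-π, π]:
  ∫ (3x)^2 dx = 9·(2π^3/3); ∫ 2·3·(-7)·x dx = 0 (odd integrand); ∫ (-7)^2 dx = 49·2π.
So (1/(2π)) ∫_{-π}^{π} (3x - 7)^2 dx = 9π^2/3 + 49 = 3π^2 + 49.
Parseval ⇒ Σ |c_n|^2 = 3π^2 + 49.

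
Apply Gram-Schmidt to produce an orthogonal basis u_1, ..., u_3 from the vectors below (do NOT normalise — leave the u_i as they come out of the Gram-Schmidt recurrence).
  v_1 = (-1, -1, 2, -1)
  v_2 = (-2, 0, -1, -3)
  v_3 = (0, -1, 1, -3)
Orthogonal basis:
  u_1 = (-1, -1, 2, -1)
  u_2 = (-11/7, 3/7, -13/7, -18/7)
  u_3 = (136/89, -29/89, 7/89, -93/89)

Apply the Gram-Schmidt recurrence
  u_1 = v_1
  u_i = v_i − Σ_{j<i} ((v_i · u_j) / (u_j · u_j)) · u_j.

Step by step this gives:
  u_1 = (-1, -1, 2, -1)
  u_2 = (-11/7, 3/7, -13/7, -18/7)
  u_3 = (136/89, -29/89, 7/89, -93/89)

Orthogonality check:
  u_2 · u_1 = 0 (should be 0)
  u_3 · u_1 = 0 (should be 0)
  u_3 · u_2 = 0 (should be 0)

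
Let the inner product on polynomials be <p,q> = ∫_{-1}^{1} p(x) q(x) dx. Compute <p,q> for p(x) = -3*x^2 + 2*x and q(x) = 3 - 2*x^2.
<p,q> = -18/5

Expand the product: p(x)·q(x) = 6*x^4 - 4*x^3 - 9*x^2 + 6*x.
∫_{-1}^{1} of each monomial x^k gives [2/(k+1) if k even, 0 if k odd]. Integrating term-by-term (or equivalently evaluating the antiderivative F(x) = 6*x^5/5 - x^4 - 3*x^3 + 3*x^2 at the endpoints):
  F(1) − F(−1) = 1/5 − (19/5) = -18/5.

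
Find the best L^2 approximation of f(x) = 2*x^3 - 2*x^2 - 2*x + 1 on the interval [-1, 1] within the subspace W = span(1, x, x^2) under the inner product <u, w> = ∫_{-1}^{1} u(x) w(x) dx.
g(x) = -2*x^2 - 4*x/5 + 1

The best approximation g ∈ W is the orthogonal projection of f onto W. Writing g = a_0 + a_1 x + a_2 x^2, the coefficients solve the normal equations G · a = b where
  G_{ij} = <φ_i, φ_j> and b_i = <f, φ_i>, with φ_0 = 1, φ_1 = x, φ_2 = x^2.
G =
  [2, 0, 2/3]
  [0, 2/3, 0]
  [2/3, 0, 2/5],
b = (2/3, -8/15, -2/15).
Solving gives a_0 = 1, a_1 = -4/5, a_2 = -2, so
  g(x) = -2*x^2 - 4*x/5 + 1.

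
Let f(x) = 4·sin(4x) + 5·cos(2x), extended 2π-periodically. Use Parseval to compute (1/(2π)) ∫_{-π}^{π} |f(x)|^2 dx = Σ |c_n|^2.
Σ |c_n|^2 = 41/2

Expand |f|^2 and use orthogonality of {sin(nx), cos(mx)} on [-π, π]:
  ∫_{-π}^{π} sin(nx)^2 dx = π, ∫ cos(mx)^2 dx = π, and cross terms integrate to 0.
So ∫_{-π}^{π} f(x)^2 dx = 4^2 · π + 5^2 · π = (16 + 25)π.
Divide by 2π: (16 + 25)/2 = 41/2.
By Parseval, this equals Σ |c_n|^2.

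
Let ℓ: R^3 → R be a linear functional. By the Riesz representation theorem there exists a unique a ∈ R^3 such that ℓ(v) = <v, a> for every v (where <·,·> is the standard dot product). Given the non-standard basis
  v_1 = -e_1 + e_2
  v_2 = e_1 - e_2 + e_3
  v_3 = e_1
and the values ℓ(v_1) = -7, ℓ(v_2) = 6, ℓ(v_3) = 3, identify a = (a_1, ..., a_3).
a = (3, -4, -1)

Write a = (a_1, ..., a_3) in the standard basis. For each basis vector v_i, ℓ(v_i) = <v_i, a> is a linear equation in the a_j's. Collect the n equations into a matrix system V a = ℓ, where row i of V is v_i (expressed in the standard basis). Since V is invertible (lower-triangular with 1s on the diagonal, up to permutation), solve by back-substitution:
  V =
[[-1, 1, 0],
 [1, -1, 1],
 [1, 0, 0]]
  V a = (-7, 6, 3)
Solving gives a = (3, -4, -1).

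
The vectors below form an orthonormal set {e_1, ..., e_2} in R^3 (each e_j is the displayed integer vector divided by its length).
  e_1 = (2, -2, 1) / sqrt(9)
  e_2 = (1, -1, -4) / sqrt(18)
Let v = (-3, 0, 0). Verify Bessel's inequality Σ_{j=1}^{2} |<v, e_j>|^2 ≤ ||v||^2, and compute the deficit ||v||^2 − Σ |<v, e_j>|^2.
Σ |<v, e_j>|^2 = 9/2; ||v||^2 = 9; deficit = 9/2

Write each e_j = u_j / sqrt(<u_j, u_j>) where u_j is the displayed integer vector. Then <v, e_j> = <v, u_j> / sqrt(<u_j, u_j>), so |<v, e_j>|^2 = <v, u_j>^2 / <u_j, u_j>.
Coefficients: <v, e_1> = -6/sqrt(9), <v, e_2> = -3/sqrt(18).
Square and sum: Σ |<v, e_j>|^2 = 9/2.
Compute ||v||^2 = v·v = 9.
Deficit = 9 − 9/2 = 9/2 ≥ 0, confirming Bessel's inequality. (The deficit equals ||v − Σ <v,e_j> e_j||^2, the squared distance from v to span{e_j}.)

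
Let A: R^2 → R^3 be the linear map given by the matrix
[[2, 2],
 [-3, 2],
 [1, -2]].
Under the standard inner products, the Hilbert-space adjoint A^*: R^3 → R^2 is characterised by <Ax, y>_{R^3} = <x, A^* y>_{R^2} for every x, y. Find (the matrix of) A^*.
A^* = A^T =
[[2, -3, 1],
 [2, 2, -2]]

For real matrices with standard dot products, the defining identity <Ax, y> = <x, A^* y> gives (Ax)^T y = x^T (A^*) y, i.e. x^T A^T y = x^T (A^*) y. Since this holds for all x, y, we must have A^* = A^T. Therefore
A^* =
[[2, -3, 1],
 [2, 2, -2]].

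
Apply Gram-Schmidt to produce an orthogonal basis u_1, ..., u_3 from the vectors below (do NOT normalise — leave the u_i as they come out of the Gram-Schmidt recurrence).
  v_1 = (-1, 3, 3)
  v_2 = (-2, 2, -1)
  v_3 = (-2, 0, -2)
Orthogonal basis:
  u_1 = (-1, 3, 3)
  u_2 = (-33/19, 23/19, -34/19)
  u_3 = (-45/73, -35/73, 20/73)

Apply the Gram-Schmidt recurrence
  u_1 = v_1
  u_i = v_i − Σ_{j<i} ((v_i · u_j) / (u_j · u_j)) · u_j.

Step by step this gives:
  u_1 = (-1, 3, 3)
  u_2 = (-33/19, 23/19, -34/19)
  u_3 = (-45/73, -35/73, 20/73)

Orthogonality check:
  u_2 · u_1 = 0 (should be 0)
  u_3 · u_1 = 0 (should be 0)
  u_3 · u_2 = 0 (should be 0)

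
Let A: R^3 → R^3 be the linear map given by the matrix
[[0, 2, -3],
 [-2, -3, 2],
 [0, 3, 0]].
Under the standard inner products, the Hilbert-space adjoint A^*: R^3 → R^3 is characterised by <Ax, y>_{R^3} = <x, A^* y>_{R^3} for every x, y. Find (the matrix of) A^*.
A^* = A^T =
[[0, -2, 0],
 [2, -3, 3],
 [-3, 2, 0]]

For real matrices with standard dot products, the defining identity <Ax, y> = <x, A^* y> gives (Ax)^T y = x^T (A^*) y, i.e. x^T A^T y = x^T (A^*) y. Since this holds for all x, y, we must have A^* = A^T. Therefore
A^* =
[[0, -2, 0],
 [2, -3, 3],
 [-3, 2, 0]].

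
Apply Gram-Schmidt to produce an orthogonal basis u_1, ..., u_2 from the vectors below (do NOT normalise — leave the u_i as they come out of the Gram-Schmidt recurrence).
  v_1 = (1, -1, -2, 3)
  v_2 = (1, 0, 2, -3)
Orthogonal basis:
  u_1 = (1, -1, -2, 3)
  u_2 = (9/5, -4/5, 2/5, -3/5)

Apply the Gram-Schmidt recurrence
  u_1 = v_1
  u_i = v_i − Σ_{j<i} ((v_i · u_j) / (u_j · u_j)) · u_j.

Step by step this gives:
  u_1 = (1, -1, -2, 3)
  u_2 = (9/5, -4/5, 2/5, -3/5)

Orthogonality check:
  u_2 · u_1 = 0 (should be 0)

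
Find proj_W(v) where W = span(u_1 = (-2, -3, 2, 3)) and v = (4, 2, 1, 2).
proj_W(v) = (6/13, 9/13, -6/13, -9/13)

Set up U = [u_1 | ... | u_1] ∈ R^(4×1). The projector onto W = col(U) is P = U (U^T U)^(-1) U^T.
Compute U^T U =
  [26],
and U^T v = (-6).
Solve U^T U · c = U^T v for the coefficients: c = (-3/13). The projection is proj_W(v) = U c.
Check: (v - proj_W(v)) · u_1 = 0  (should be 0).
Result: proj_W(v) = (6/13, 9/13, -6/13, -9/13).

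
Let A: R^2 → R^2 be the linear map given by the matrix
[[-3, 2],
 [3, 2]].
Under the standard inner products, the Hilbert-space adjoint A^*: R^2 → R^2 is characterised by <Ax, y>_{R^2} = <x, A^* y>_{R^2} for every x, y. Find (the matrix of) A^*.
A^* = A^T =
[[-3, 3],
 [2, 2]]

For real matrices with standard dot products, the defining identity <Ax, y> = <x, A^* y> gives (Ax)^T y = x^T (A^*) y, i.e. x^T A^T y = x^T (A^*) y. Since this holds for all x, y, we must have A^* = A^T. Therefore
A^* =
[[-3, 3],
 [2, 2]].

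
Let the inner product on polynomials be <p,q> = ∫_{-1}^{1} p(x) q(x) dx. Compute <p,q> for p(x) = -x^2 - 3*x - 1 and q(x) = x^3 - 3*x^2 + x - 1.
<p,q> = 8/3

Expand the product: p(x)·q(x) = -x^5 + 7*x^3 + x^2 + 2*x + 1.
∫_{-1}^{1} of each monomial x^k gives [2/(k+1) if k even, 0 if k odd]. Integrating term-by-term (or equivalently evaluating the antiderivative F(x) = -x^6/6 + 7*x^4/4 + x^3/3 + x^2 + x at the endpoints):
  F(1) − F(−1) = 47/12 − (5/4) = 8/3.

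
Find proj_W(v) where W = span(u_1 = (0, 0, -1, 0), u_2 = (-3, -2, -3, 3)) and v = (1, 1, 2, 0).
proj_W(v) = (15/22, 5/11, 2, -15/22)

Set up U = [u_1 | ... | u_2] ∈ R^(4×2). The projector onto W = col(U) is P = U (U^T U)^(-1) U^T.
Compute U^T U =
  [1, 3]
  [3, 31],
and U^T v = (-2, -11).
Solve U^T U · c = U^T v for the coefficients: c = (-29/22, -5/22). The projection is proj_W(v) = U c.
Check: (v - proj_W(v)) · u_1 = 0  (should be 0).
Check: (v - proj_W(v)) · u_2 = 0  (should be 0).
Result: proj_W(v) = (15/22, 5/11, 2, -15/22).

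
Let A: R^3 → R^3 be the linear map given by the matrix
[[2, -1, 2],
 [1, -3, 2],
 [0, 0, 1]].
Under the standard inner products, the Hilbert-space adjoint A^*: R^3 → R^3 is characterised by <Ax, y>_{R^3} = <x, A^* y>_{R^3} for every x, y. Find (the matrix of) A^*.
A^* = A^T =
[[2, 1, 0],
 [-1, -3, 0],
 [2, 2, 1]]

For real matrices with standard dot products, the defining identity <Ax, y> = <x, A^* y> gives (Ax)^T y = x^T (A^*) y, i.e. x^T A^T y = x^T (A^*) y. Since this holds for all x, y, we must have A^* = A^T. Therefore
A^* =
[[2, 1, 0],
 [-1, -3, 0],
 [2, 2, 1]].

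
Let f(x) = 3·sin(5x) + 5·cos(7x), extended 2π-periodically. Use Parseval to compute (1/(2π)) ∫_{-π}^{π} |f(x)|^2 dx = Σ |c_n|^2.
Σ |c_n|^2 = 17

Expand |f|^2 and use orthogonality of {sin(nx), cos(mx)} on [-π, π]:
  ∫_{-π}^{π} sin(nx)^2 dx = π, ∫ cos(mx)^2 dx = π, and cross terms integrate to 0.
So ∫_{-π}^{π} f(x)^2 dx = 3^2 · π + 5^2 · π = (9 + 25)π.
Divide by 2π: (9 + 25)/2 = 17.
By Parseval, this equals Σ |c_n|^2.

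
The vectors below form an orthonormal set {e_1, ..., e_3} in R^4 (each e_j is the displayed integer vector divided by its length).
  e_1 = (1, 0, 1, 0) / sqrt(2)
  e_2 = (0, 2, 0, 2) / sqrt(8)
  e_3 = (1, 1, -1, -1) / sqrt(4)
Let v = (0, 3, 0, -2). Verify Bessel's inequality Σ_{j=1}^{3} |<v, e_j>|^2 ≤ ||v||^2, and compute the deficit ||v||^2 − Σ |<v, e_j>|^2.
Σ |<v, e_j>|^2 = 27/4; ||v||^2 = 13; deficit = 25/4

Write each e_j = u_j / sqrt(<u_j, u_j>) where u_j is the displayed integer vector. Then <v, e_j> = <v, u_j> / sqrt(<u_j, u_j>), so |<v, e_j>|^2 = <v, u_j>^2 / <u_j, u_j>.
Coefficients: <v, e_1> = 0/sqrt(2), <v, e_2> = 2/sqrt(8), <v, e_3> = 5/sqrt(4).
Square and sum: Σ |<v, e_j>|^2 = 27/4.
Compute ||v||^2 = v·v = 13.
Deficit = 13 − 27/4 = 25/4 ≥ 0, confirming Bessel's inequality. (The deficit equals ||v − Σ <v,e_j> e_j||^2, the squared distance from v to span{e_j}.)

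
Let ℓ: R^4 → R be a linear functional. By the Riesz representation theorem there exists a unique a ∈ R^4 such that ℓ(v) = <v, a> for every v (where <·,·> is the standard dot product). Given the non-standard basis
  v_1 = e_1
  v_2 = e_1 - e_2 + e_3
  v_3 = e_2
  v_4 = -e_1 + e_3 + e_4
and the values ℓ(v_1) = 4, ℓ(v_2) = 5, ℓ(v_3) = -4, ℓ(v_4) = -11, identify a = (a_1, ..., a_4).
a = (4, -4, -3, -4)

Write a = (a_1, ..., a_4) in the standard basis. For each basis vector v_i, ℓ(v_i) = <v_i, a> is a linear equation in the a_j's. Collect the n equations into a matrix system V a = ℓ, where row i of V is v_i (expressed in the standard basis). Since V is invertible (lower-triangular with 1s on the diagonal, up to permutation), solve by back-substitution:
  V =
[[1, 0, 0, 0],
 [1, -1, 1, 0],
 [0, 1, 0, 0],
 [-1, 0, 1, 1]]
  V a = (4, 5, -4, -11)
Solving gives a = (4, -4, -3, -4).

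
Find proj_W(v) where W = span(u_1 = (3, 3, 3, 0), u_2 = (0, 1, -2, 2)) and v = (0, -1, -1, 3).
proj_W(v) = (-11/26, 4/13, -49/26, 19/13)

Set up U = [u_1 | ... | u_2] ∈ R^(4×2). The projector onto W = col(U) is P = U (U^T U)^(-1) U^T.
Compute U^T U =
  [27, -3]
  [-3, 9],
and U^T v = (-6, 7).
Solve U^T U · c = U^T v for the coefficients: c = (-11/78, 19/26). The projection is proj_W(v) = U c.
Check: (v - proj_W(v)) · u_1 = 0  (should be 0).
Check: (v - proj_W(v)) · u_2 = 0  (should be 0).
Result: proj_W(v) = (-11/26, 4/13, -49/26, 19/13).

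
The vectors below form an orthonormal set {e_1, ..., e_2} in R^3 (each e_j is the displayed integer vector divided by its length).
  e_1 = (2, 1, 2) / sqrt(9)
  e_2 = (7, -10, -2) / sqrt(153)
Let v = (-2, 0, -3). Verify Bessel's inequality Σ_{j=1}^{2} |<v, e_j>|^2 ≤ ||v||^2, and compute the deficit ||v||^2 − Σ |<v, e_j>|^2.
Σ |<v, e_j>|^2 = 196/17; ||v||^2 = 13; deficit = 25/17

Write each e_j = u_j / sqrt(<u_j, u_j>) where u_j is the displayed integer vector. Then <v, e_j> = <v, u_j> / sqrt(<u_j, u_j>), so |<v, e_j>|^2 = <v, u_j>^2 / <u_j, u_j>.
Coefficients: <v, e_1> = -10/sqrt(9), <v, e_2> = -8/sqrt(153).
Square and sum: Σ |<v, e_j>|^2 = 196/17.
Compute ||v||^2 = v·v = 13.
Deficit = 13 − 196/17 = 25/17 ≥ 0, confirming Bessel's inequality. (The deficit equals ||v − Σ <v,e_j> e_j||^2, the squared distance from v to span{e_j}.)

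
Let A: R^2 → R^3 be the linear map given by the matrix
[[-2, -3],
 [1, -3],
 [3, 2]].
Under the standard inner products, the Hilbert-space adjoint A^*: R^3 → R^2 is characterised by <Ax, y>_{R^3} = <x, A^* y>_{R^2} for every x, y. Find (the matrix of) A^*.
A^* = A^T =
[[-2, 1, 3],
 [-3, -3, 2]]

For real matrices with standard dot products, the defining identity <Ax, y> = <x, A^* y> gives (Ax)^T y = x^T (A^*) y, i.e. x^T A^T y = x^T (A^*) y. Since this holds for all x, y, we must have A^* = A^T. Therefore
A^* =
[[-2, 1, 3],
 [-3, -3, 2]].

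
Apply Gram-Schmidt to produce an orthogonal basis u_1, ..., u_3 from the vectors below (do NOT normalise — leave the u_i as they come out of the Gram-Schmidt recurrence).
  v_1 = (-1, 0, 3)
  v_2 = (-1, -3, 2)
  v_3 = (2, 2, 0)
Orthogonal basis:
  u_1 = (-1, 0, 3)
  u_2 = (-3/10, -3, -1/10)
  u_3 = (144/91, -16/91, 48/91)

Apply the Gram-Schmidt recurrence
  u_1 = v_1
  u_i = v_i − Σ_{j<i} ((v_i · u_j) / (u_j · u_j)) · u_j.

Step by step this gives:
  u_1 = (-1, 0, 3)
  u_2 = (-3/10, -3, -1/10)
  u_3 = (144/91, -16/91, 48/91)

Orthogonality check:
  u_2 · u_1 = 0 (should be 0)
  u_3 · u_1 = 0 (should be 0)
  u_3 · u_2 = 0 (should be 0)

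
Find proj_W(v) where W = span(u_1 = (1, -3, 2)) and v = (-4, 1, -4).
proj_W(v) = (-15/14, 45/14, -15/7)

Set up U = [u_1 | ... | u_1] ∈ R^(3×1). The projector onto W = col(U) is P = U (U^T U)^(-1) U^T.
Compute U^T U =
  [14],
and U^T v = (-15).
Solve U^T U · c = U^T v for the coefficients: c = (-15/14). The projection is proj_W(v) = U c.
Check: (v - proj_W(v)) · u_1 = 0  (should be 0).
Result: proj_W(v) = (-15/14, 45/14, -15/7).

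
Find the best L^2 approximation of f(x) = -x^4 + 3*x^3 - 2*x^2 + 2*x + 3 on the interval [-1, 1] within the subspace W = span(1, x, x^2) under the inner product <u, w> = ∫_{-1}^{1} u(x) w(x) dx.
g(x) = -20*x^2/7 + 19*x/5 + 108/35

The best approximation g ∈ W is the orthogonal projection of f onto W. Writing g = a_0 + a_1 x + a_2 x^2, the coefficients solve the normal equations G · a = b where
  G_{ij} = <φ_i, φ_j> and b_i = <f, φ_i>, with φ_0 = 1, φ_1 = x, φ_2 = x^2.
G =
  [2, 0, 2/3]
  [0, 2/3, 0]
  [2/3, 0, 2/5],
b = (64/15, 38/15, 32/35).
Solving gives a_0 = 108/35, a_1 = 19/5, a_2 = -20/7, so
  g(x) = -20*x^2/7 + 19*x/5 + 108/35.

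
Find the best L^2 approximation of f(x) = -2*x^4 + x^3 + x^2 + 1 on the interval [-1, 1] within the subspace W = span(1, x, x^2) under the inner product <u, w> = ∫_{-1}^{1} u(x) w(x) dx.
g(x) = -5*x^2/7 + 3*x/5 + 41/35

The best approximation g ∈ W is the orthogonal projection of f onto W. Writing g = a_0 + a_1 x + a_2 x^2, the coefficients solve the normal equations G · a = b where
  G_{ij} = <φ_i, φ_j> and b_i = <f, φ_i>, with φ_0 = 1, φ_1 = x, φ_2 = x^2.
G =
  [2, 0, 2/3]
  [0, 2/3, 0]
  [2/3, 0, 2/5],
b = (28/15, 2/5, 52/105).
Solving gives a_0 = 41/35, a_1 = 3/5, a_2 = -5/7, so
  g(x) = -5*x^2/7 + 3*x/5 + 41/35.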